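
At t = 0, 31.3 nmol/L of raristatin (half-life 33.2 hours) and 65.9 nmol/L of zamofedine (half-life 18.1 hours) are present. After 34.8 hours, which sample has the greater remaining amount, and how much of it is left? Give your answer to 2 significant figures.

raristatin: 31.3 × (1/2)^1.0482 ≈ 15.136 nmol/L.
zamofedine: 65.9 × (1/2)^1.9227 ≈ 17.382 nmol/L.
Zamofedine has more remaining, at ≈ 17.382 nmol/L.

zamofedine, 17 nmol/L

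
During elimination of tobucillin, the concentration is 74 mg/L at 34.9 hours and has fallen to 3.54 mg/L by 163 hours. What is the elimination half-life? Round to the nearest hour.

Over Δt = 163 − 34.9 = 128.1 hours, the level fell by a factor of 74/3.54 ≈ 20.904.
n = log₂(20.904) ≈ 4.3857 half-lives, so t½ = 128.1/4.3857 ≈ 29.209 hours.

29 hours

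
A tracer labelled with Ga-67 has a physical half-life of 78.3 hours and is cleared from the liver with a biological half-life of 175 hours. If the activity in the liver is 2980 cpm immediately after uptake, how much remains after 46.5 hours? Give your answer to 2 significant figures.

1600 cpm

1/t_eff = 1/t_phys + 1/t_biol = 1/78.3 + 1/175 = 0.018486 per hour.
t_eff = 78.3 × 175 / (78.3 + 175) ≈ 54.096 hours.
Remaining = 2980 × (1/2)^(46.5/54.096) = 2980 × (1/2)^0.85958 ≈ 1642.3 cpm.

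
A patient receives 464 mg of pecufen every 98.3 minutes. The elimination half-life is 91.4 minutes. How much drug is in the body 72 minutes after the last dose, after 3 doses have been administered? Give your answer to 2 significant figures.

460 mg

The 3 doses were given 268.6, 170.3, 72 minutes ago.
Total = 464·(1/2)^(268.6/91.4) + 464·(1/2)^(170.3/91.4) + 464·(1/2)^(72/91.4)
      = 60.516 + 127.53 + 268.77 ≈ 456.82 mg.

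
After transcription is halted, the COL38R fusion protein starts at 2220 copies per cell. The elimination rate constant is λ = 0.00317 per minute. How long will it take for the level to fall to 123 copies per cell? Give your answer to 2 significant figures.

910 minutes

t½ = ln 2 / λ = 0.69315 / 0.00317 ≈ 218.66 minutes.
Fraction remaining = 123/2220 ≈ 0.055405.
n = log₂(2220/123) = ln(18.049)/ln 2 ≈ 4.1738 half-lives.
t = n × t½ = 4.1738 × 218.66 ≈ 912.64 minutes.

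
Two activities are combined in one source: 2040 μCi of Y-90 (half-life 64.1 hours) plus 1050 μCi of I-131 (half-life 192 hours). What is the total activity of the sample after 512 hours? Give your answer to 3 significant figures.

Y-90: 2040 × (1/2)^(512/64.1) = 2040 × (1/2)^7.9875 ≈ 8.038 μCi.
I-131: 1050 × (1/2)^(512/192) = 1050 × (1/2)^2.6667 ≈ 165.36 μCi.
Total = 8.038 + 165.36 ≈ 173.4 μCi.

173 μCi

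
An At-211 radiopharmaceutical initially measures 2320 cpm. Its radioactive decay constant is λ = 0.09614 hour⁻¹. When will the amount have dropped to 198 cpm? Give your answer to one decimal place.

25.6 hours

t½ = ln 2 / λ = 0.69315 / 0.09614 ≈ 7.2098 hours.
Fraction remaining = 198/2320 ≈ 0.085345.
n = log₂(2320/198) = ln(11.717)/ln 2 ≈ 3.5506 half-lives.
t = n × t½ = 3.5506 × 7.2098 ≈ 25.599 hours.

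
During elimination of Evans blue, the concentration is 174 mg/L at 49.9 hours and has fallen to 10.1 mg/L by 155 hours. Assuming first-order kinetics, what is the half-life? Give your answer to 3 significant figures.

Over Δt = 155 − 49.9 = 105.1 hours, the level fell by a factor of 174/10.1 ≈ 17.228.
n = log₂(17.228) ≈ 4.1067 half-lives, so t½ = 105.1/4.1067 ≈ 25.593 hours.

25.6 hours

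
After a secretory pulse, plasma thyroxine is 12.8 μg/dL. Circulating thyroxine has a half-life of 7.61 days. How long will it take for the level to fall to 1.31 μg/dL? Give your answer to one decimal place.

25.0 days

Fraction remaining = 1.31/12.8 ≈ 0.10234.
n = log₂(12.8/1.31) = ln(9.771)/ln 2 ≈ 3.2885 half-lives.
t = n × t½ = 3.2885 × 7.61 ≈ 25.026 days.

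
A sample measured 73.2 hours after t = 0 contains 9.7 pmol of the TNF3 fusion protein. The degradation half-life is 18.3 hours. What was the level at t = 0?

155.2 pmol

Number of half-lives elapsed: n = 73.2/18.3 ≈ 4.
A₀ = A × 2^n = 9.7 × 2^4 = 9.7 × 16 ≈ 155.2 pmol.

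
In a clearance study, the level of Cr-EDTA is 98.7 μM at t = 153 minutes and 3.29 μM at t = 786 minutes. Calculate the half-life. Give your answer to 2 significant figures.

130 minutes

Over Δt = 786 − 153 = 633 minutes, the level fell by a factor of 98.7/3.29 ≈ 30.
n = log₂(30) ≈ 4.9069 half-lives, so t½ = 633/4.9069 ≈ 129 minutes.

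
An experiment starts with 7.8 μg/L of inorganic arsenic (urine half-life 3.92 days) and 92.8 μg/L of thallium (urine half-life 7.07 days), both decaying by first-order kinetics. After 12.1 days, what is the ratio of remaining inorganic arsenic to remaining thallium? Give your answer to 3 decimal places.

0.032

inorganic arsenic: 7.8 × (1/2)^(12.1/3.92) = 7.8 × (1/2)^3.0867 ≈ 0.91811 μg/L.
thallium: 92.8 × (1/2)^(12.1/7.07) = 92.8 × (1/2)^1.7115 ≈ 28.337 μg/L.
Ratio ≈ 0.91811 / 28.337 ≈ 0.0324.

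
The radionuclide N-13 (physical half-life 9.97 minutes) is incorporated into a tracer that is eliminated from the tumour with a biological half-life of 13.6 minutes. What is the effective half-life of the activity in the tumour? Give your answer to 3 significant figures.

1/t_eff = 1/t_phys + 1/t_biol = 1/9.97 + 1/13.6 = 0.17383 per minute.
t_eff = 9.97 × 13.6 / (9.97 + 13.6) ≈ 5.7527 minutes.

5.75 minutes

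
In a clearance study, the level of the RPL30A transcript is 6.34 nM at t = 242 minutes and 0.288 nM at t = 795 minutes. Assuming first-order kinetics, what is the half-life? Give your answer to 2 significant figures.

120 minutes

Over Δt = 795 − 242 = 553 minutes, the level fell by a factor of 6.34/0.288 ≈ 22.014.
n = log₂(22.014) ≈ 4.4603 half-lives, so t½ = 553/4.4603 ≈ 123.98 minutes.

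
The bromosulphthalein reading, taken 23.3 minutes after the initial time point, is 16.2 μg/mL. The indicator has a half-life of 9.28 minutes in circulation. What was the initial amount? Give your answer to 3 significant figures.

Number of half-lives elapsed: n = 23.3/9.28 ≈ 2.5108.
A₀ = A × 2^n = 16.2 × 2^2.5108 = 16.2 × 5.6993 ≈ 92.328 μg/mL.

92.3 μg/mL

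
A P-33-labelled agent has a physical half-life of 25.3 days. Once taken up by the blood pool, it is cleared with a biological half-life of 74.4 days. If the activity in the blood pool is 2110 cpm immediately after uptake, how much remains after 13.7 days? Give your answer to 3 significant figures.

1280 cpm

1/t_eff = 1/t_phys + 1/t_biol = 1/25.3 + 1/74.4 = 0.052967 per day.
t_eff = 25.3 × 74.4 / (25.3 + 74.4) ≈ 18.88 days.
Remaining = 2110 × (1/2)^(13.7/18.88) = 2110 × (1/2)^0.72564 ≈ 1276 cpm.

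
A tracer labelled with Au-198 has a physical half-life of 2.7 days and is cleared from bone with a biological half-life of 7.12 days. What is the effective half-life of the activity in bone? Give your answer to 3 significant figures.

1/t_eff = 1/t_phys + 1/t_biol = 1/2.7 + 1/7.12 = 0.51082 per day.
t_eff = 2.7 × 7.12 / (2.7 + 7.12) ≈ 1.9576 days.

1.96 days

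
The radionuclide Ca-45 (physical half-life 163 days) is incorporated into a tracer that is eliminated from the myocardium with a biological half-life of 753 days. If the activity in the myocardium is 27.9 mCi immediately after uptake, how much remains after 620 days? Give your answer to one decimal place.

1/t_eff = 1/t_phys + 1/t_biol = 1/163 + 1/753 = 0.007463 per day.
t_eff = 163 × 753 / (163 + 753) ≈ 133.99 days.
Remaining = 27.9 × (1/2)^(620/133.99) = 27.9 × (1/2)^4.6271 ≈ 1.1291 mCi.

1.1 mCi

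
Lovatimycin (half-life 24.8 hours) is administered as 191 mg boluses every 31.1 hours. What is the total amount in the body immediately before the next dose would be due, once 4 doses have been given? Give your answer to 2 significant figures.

The 4 doses were given 124.4, 93.3, 62.2, 31.1 hours ago.
Total = 191·(1/2)^(124.4/24.8) + 191·(1/2)^(93.3/24.8) + 191·(1/2)^(62.2/24.8) + 191·(1/2)^(31.1/24.8)
      = 5.9024 + 14.078 + 33.576 + 80.081 ≈ 133.64 mg.

130 mg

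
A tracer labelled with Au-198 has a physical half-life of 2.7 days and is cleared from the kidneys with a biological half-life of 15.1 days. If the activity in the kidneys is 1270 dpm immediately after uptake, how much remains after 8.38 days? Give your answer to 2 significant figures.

1/t_eff = 1/t_phys + 1/t_biol = 1/2.7 + 1/15.1 = 0.4366 per day.
t_eff = 2.7 × 15.1 / (2.7 + 15.1) ≈ 2.2904 days.
Remaining = 1270 × (1/2)^(8.38/2.2904) = 1270 × (1/2)^3.6587 ≈ 100.56 dpm.

100 dpm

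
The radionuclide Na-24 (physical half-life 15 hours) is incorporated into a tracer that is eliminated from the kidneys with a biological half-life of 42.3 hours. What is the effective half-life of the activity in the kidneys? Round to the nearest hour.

11 hours

1/t_eff = 1/t_phys + 1/t_biol = 1/15 + 1/42.3 = 0.090307 per hour.
t_eff = 15 × 42.3 / (15 + 42.3) ≈ 11.073 hours.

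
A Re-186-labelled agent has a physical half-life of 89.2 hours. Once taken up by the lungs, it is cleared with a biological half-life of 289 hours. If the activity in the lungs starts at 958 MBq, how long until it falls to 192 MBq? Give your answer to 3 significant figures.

1/t_eff = 1/t_phys + 1/t_biol = 1/89.2 + 1/289 = 0.014671 per hour.
t_eff = 89.2 × 289 / (89.2 + 289) ≈ 68.162 hours.
n = log₂(958/192) ≈ 2.3189; t = 2.3189 × 68.162 ≈ 158.06 hours.

158 hours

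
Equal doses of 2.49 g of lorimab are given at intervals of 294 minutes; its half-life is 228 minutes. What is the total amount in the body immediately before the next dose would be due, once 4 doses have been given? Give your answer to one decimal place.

The 4 doses were given 1176, 882, 588, 294 minutes ago.
Total = 2.49·(1/2)^(1176/228) + 2.49·(1/2)^(882/228) + 2.49·(1/2)^(588/228) + 2.49·(1/2)^(294/228)
      = 0.069746 + 0.17049 + 0.41673 + 1.0187 ≈ 1.6756 g.

1.7 g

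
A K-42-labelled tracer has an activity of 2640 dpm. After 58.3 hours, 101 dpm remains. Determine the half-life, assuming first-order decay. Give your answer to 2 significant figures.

12 hours

A/A₀ = 101/2640 ≈ 0.038258.
n = log₂(26.139) ≈ 4.7081 half-lives elapsed in 58.3 hours.
t½ = 58.3/4.7081 ≈ 12.383 hours.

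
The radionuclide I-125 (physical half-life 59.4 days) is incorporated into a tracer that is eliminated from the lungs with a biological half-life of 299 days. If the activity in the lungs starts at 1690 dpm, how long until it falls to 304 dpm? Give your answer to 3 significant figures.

1/t_eff = 1/t_phys + 1/t_biol = 1/59.4 + 1/299 = 0.020179 per day.
t_eff = 59.4 × 299 / (59.4 + 299) ≈ 49.555 days.
n = log₂(1690/304) ≈ 2.4749; t = 2.4749 × 49.555 ≈ 122.64 days.

123 days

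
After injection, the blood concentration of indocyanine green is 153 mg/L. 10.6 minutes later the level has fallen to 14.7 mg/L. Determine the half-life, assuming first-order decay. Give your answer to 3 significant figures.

A/A₀ = 14.7/153 ≈ 0.096078.
n = log₂(10.408) ≈ 3.3796 half-lives elapsed in 10.6 minutes.
t½ = 10.6/3.3796 ≈ 3.1364 minutes.

3.14 minutes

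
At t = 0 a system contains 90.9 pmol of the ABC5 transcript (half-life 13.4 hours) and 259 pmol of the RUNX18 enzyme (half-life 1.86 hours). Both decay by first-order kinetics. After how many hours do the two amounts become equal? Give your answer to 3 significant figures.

3.26 hours

Set 90.9·(1/2)^(t/13.4) = 259·(1/2)^(t/1.86).
Taking log₂: log₂(90.9/259) = t·(1/13.4 − 1/1.86).
log₂(0.35097) = -1.5106; 1/13.4 − 1/1.86 = -0.46301.
t = -1.5106 / -0.46301 ≈ 3.2626 hours.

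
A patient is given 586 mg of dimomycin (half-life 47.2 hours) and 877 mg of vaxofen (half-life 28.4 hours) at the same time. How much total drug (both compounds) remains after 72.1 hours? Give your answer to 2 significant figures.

350 mg

dimomycin: 586 × (1/2)^(72.1/47.2) = 586 × (1/2)^1.5275 ≈ 203.26 mg.
vaxofen: 877 × (1/2)^(72.1/28.4) = 877 × (1/2)^2.5387 ≈ 150.93 mg.
Total = 203.26 + 150.93 ≈ 354.19 mg.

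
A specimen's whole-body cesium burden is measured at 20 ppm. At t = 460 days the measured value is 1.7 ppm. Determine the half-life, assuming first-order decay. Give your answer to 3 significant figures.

A/A₀ = 1.7/20 ≈ 0.085.
n = log₂(11.765) ≈ 3.5564 half-lives elapsed in 460 days.
t½ = 460/3.5564 ≈ 129.34 days.

129 days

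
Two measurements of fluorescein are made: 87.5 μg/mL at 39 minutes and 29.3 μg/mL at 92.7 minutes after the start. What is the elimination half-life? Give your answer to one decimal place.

34.0 minutes

Over Δt = 92.7 − 39 = 53.7 minutes, the level fell by a factor of 87.5/29.3 ≈ 2.9863.
n = log₂(2.9863) ≈ 1.5784 half-lives, so t½ = 53.7/1.5784 ≈ 34.022 minutes.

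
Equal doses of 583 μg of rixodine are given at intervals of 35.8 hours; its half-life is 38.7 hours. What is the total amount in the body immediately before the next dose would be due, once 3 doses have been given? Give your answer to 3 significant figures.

The 3 doses were given 107.4, 71.6, 35.8 hours ago.
Total = 583·(1/2)^(107.4/38.7) + 583·(1/2)^(71.6/38.7) + 583·(1/2)^(35.8/38.7)
      = 85.163 + 161.71 + 307.04 ≈ 553.91 μg.

554 μg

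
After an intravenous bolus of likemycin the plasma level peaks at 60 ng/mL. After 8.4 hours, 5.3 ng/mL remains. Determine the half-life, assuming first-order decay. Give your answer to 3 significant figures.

A/A₀ = 5.3/60 ≈ 0.088333.
n = log₂(11.321) ≈ 3.5009 half-lives elapsed in 8.4 hours.
t½ = 8.4/3.5009 ≈ 2.3994 hours.

2.40 hours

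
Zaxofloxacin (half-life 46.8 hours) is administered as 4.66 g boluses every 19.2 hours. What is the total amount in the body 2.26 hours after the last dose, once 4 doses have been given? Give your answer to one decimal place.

12.4 g

The 4 doses were given 59.86, 40.66, 21.46, 2.26 hours ago.
Total = 4.66·(1/2)^(59.86/46.8) + 4.66·(1/2)^(40.66/46.8) + 4.66·(1/2)^(21.46/46.8) + 4.66·(1/2)^(2.26/46.8)
      = 1.9202 + 2.5518 + 3.3912 + 4.5066 ≈ 12.37 g.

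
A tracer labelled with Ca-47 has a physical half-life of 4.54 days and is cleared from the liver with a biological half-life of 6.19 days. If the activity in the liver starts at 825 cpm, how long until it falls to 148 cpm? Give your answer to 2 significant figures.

1/t_eff = 1/t_phys + 1/t_biol = 1/4.54 + 1/6.19 = 0.38182 per day.
t_eff = 4.54 × 6.19 / (4.54 + 6.19) ≈ 2.6191 days.
n = log₂(825/148) ≈ 2.4788; t = 2.4788 × 2.6191 ≈ 6.4921 days.

6.5 days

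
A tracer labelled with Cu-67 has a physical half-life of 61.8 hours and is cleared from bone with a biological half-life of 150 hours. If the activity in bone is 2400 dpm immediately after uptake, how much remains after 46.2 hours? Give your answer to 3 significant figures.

1/t_eff = 1/t_phys + 1/t_biol = 1/61.8 + 1/150 = 0.022848 per hour.
t_eff = 61.8 × 150 / (61.8 + 150) ≈ 43.768 hours.
Remaining = 2400 × (1/2)^(46.2/43.768) = 2400 × (1/2)^1.0556 ≈ 1154.7 dpm.

1150 dpm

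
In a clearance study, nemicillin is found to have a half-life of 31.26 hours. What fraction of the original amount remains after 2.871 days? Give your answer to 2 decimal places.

0.22

2.871 days = 68.904 hours.
n = 68.904/31.26 ≈ 2.2042 half-lives.
Fraction remaining = (1/2)^2.2042 ≈ 0.217.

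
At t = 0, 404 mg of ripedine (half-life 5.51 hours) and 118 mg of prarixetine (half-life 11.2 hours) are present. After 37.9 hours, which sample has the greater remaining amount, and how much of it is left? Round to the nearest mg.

ripedine: 404 × (1/2)^6.8784 ≈ 3.4338 mg.
prarixetine: 118 × (1/2)^3.3839 ≈ 11.304 mg.
Prarixetine has more remaining, at ≈ 11.304 mg.

prarixetine, 11 mg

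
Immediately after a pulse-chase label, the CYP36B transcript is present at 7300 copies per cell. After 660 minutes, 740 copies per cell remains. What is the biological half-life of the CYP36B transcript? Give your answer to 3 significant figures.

A/A₀ = 740/7300 ≈ 0.10137.
n = log₂(9.8649) ≈ 3.3023 half-lives elapsed in 660 minutes.
t½ = 660/3.3023 ≈ 199.86 minutes.

200 minutes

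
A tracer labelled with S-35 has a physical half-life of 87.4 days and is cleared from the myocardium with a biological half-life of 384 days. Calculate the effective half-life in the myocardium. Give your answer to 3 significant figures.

1/t_eff = 1/t_phys + 1/t_biol = 1/87.4 + 1/384 = 0.014046 per day.
t_eff = 87.4 × 384 / (87.4 + 384) ≈ 71.196 days.

71.2 days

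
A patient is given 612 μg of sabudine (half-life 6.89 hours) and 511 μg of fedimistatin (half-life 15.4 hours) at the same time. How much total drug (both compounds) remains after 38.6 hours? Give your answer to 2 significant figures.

sabudine: 612 × (1/2)^(38.6/6.89) = 612 × (1/2)^5.6023 ≈ 12.598 μg.
fedimistatin: 511 × (1/2)^(38.6/15.4) = 511 × (1/2)^2.5065 ≈ 89.927 μg.
Total = 12.598 + 89.927 ≈ 102.52 μg.

100 μg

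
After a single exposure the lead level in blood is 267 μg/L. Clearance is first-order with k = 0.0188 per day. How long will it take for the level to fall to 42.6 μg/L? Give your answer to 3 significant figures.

97.6 days

t½ = ln 2 / k = 0.69315 / 0.0188 ≈ 36.87 days.
Fraction remaining = 42.6/267 ≈ 0.15955.
n = log₂(267/42.6) = ln(6.2676)/ln 2 ≈ 2.6479 half-lives.
t = n × t½ = 2.6479 × 36.87 ≈ 97.627 days.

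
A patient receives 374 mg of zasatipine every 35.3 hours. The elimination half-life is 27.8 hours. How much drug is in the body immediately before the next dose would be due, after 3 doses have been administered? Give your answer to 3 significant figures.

246 mg

The 3 doses were given 105.9, 70.6, 35.3 hours ago.
Total = 374·(1/2)^(105.9/27.8) + 374·(1/2)^(70.6/27.8) + 374·(1/2)^(35.3/27.8)
      = 26.677 + 64.326 + 155.11 ≈ 246.11 mg.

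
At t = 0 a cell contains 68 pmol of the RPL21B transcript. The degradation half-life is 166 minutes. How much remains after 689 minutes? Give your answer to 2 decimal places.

Number of half-lives: n = 689/166 ≈ 4.1506.
Remaining = 68 × (1/2)^4.1506 = 68 × 0.056305 ≈ 3.8287 pmol.

3.83 pmol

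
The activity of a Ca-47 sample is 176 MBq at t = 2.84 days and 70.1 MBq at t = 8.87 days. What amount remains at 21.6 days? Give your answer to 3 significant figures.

10.0 MBq

Over Δt = 8.87 − 2.84 = 6.03 days, the level fell by a factor of 176/70.1 ≈ 2.5107.
n = log₂(2.5107) ≈ 1.3281 half-lives, so t½ = 6.03/1.3281 ≈ 4.5404 days.
From t = 8.87 to t = 21.6: 70.1 × (1/2)^((21.6−8.87)/4.5404) ≈ 10.039 MBq.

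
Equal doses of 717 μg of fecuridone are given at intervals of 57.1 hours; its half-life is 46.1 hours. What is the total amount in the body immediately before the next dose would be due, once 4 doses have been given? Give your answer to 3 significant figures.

510 μg

The 4 doses were given 228.4, 171.3, 114.2, 57.1 hours ago.
Total = 717·(1/2)^(228.4/46.1) + 717·(1/2)^(171.3/46.1) + 717·(1/2)^(114.2/46.1) + 717·(1/2)^(57.1/46.1)
      = 23.125 + 54.568 + 128.77 + 303.85 ≈ 510.31 μg.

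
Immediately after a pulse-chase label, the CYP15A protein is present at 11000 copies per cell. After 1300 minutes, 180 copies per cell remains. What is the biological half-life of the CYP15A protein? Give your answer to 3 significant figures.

219 minutes

A/A₀ = 180/11000 ≈ 0.016364.
n = log₂(61.111) ≈ 5.9334 half-lives elapsed in 1300 minutes.
t½ = 1300/5.9334 ≈ 219.1 minutes.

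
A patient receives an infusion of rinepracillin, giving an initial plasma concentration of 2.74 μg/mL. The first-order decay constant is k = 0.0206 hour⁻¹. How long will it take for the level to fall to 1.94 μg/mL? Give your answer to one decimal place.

t½ = ln 2 / k = 0.69315 / 0.0206 ≈ 33.648 hours.
Fraction remaining = 1.94/2.74 ≈ 0.70803.
n = log₂(2.74/1.94) = ln(1.4124)/ln 2 ≈ 0.49812 half-lives.
t = n × t½ = 0.49812 × 33.648 ≈ 16.761 hours.

16.8 hours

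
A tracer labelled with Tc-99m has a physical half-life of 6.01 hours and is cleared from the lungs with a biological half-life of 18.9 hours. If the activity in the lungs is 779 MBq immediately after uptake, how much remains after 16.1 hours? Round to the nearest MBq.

67 MBq

1/t_eff = 1/t_phys + 1/t_biol = 1/6.01 + 1/18.9 = 0.2193 per hour.
t_eff = 6.01 × 18.9 / (6.01 + 18.9) ≈ 4.56 hours.
Remaining = 779 × (1/2)^(16.1/4.56) = 779 × (1/2)^3.5307 ≈ 67.404 MBq.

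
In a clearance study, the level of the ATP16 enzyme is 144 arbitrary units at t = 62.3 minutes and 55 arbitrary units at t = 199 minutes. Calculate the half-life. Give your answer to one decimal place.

98.4 minutes

Over Δt = 199 − 62.3 = 136.7 minutes, the level fell by a factor of 144/55 ≈ 2.6182.
n = log₂(2.6182) ≈ 1.3886 half-lives, so t½ = 136.7/1.3886 ≈ 98.447 minutes.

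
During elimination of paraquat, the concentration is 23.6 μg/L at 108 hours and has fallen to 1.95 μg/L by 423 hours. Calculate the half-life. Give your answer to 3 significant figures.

Over Δt = 423 − 108 = 315 hours, the level fell by a factor of 23.6/1.95 ≈ 12.103.
n = log₂(12.103) ≈ 3.5972 half-lives, so t½ = 315/3.5972 ≈ 87.567 hours.

87.6 hours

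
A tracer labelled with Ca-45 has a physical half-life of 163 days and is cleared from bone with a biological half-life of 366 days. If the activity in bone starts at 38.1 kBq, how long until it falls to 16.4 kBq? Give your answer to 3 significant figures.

137 days

1/t_eff = 1/t_phys + 1/t_biol = 1/163 + 1/366 = 0.0088672 per day.
t_eff = 163 × 366 / (163 + 366) ≈ 112.78 days.
n = log₂(38.1/16.4) ≈ 1.2161; t = 1.2161 × 112.78 ≈ 137.15 days.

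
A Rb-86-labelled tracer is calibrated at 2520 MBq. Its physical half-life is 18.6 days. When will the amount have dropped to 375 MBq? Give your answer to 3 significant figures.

51.1 days

Fraction remaining = 375/2520 ≈ 0.14881.
n = log₂(2520/375) = ln(6.72)/ln 2 ≈ 2.7485 half-lives.
t = n × t½ = 2.7485 × 18.6 ≈ 51.121 days.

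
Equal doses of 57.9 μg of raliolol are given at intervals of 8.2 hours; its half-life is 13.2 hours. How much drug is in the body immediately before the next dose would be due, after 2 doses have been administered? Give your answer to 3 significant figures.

The 2 doses were given 16.4, 8.2 hours ago.
Total = 57.9·(1/2)^(16.4/13.2) + 57.9·(1/2)^(8.2/13.2)
      = 24.472 + 37.642 ≈ 62.114 μg.

62.1 μg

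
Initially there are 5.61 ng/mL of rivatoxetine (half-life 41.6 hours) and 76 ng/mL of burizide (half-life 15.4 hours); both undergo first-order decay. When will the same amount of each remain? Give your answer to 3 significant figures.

Set 5.61·(1/2)^(t/41.6) = 76·(1/2)^(t/15.4).
Taking log₂: log₂(5.61/76) = t·(1/41.6 − 1/15.4).
log₂(0.073816) = -3.7599; 1/41.6 − 1/15.4 = -0.040897.
t = -3.7599 / -0.040897 ≈ 91.937 hours.

91.9 hours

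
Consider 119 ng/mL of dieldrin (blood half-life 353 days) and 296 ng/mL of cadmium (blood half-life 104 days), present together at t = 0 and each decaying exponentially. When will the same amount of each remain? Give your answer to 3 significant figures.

194 days

Set 119·(1/2)^(t/353) = 296·(1/2)^(t/104).
Taking log₂: log₂(119/296) = t·(1/353 − 1/104).
log₂(0.40203) = -1.3146; 1/353 − 1/104 = -0.0067825.
t = -1.3146 / -0.0067825 ≈ 193.83 days.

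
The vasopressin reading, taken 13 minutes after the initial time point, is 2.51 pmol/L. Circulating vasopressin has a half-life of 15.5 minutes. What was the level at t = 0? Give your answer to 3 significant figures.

Number of half-lives elapsed: n = 13/15.5 ≈ 0.83871.
A₀ = A × 2^n = 2.51 × 2^0.83871 = 2.51 × 1.7884 ≈ 4.489 pmol/L.

4.49 pmol/L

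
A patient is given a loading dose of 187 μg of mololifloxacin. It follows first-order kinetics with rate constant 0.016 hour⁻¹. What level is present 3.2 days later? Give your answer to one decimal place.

54.7 μg

t½ = ln 2 / λ = 0.69315 / 0.016 ≈ 43.322 hours.
Convert the elapsed time: 3.2 days = 76.8 hours.
Number of half-lives: n = 76.8/43.322 ≈ 1.7728.
Remaining = 187 × (1/2)^1.7728 = 187 × 0.29264 ≈ 54.724 μg.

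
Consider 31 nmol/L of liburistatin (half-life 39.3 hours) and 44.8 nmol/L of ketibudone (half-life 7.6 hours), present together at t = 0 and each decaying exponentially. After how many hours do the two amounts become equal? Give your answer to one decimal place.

5.0 hours

Set 31·(1/2)^(t/39.3) = 44.8·(1/2)^(t/7.6).
Taking log₂: log₂(31/44.8) = t·(1/39.3 − 1/7.6).
log₂(0.69196) = -0.53123; 1/39.3 − 1/7.6 = -0.10613.
t = -0.53123 / -0.10613 ≈ 5.0053 hours.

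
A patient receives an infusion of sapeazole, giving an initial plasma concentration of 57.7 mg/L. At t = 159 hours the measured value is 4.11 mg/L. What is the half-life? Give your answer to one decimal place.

A/A₀ = 4.11/57.7 ≈ 0.071231.
n = log₂(14.039) ≈ 3.8114 half-lives elapsed in 159 hours.
t½ = 159/3.8114 ≈ 41.717 hours.

41.7 hours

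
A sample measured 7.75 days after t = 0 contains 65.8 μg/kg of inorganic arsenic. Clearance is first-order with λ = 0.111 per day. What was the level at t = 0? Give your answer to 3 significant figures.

t½ = ln 2 / λ = 0.69315 / 0.111 ≈ 6.2446 days.
Number of half-lives elapsed: n = 7.75/6.2446 ≈ 1.2411.
A₀ = A × 2^n = 65.8 × 2^1.2411 = 65.8 × 2.3638 ≈ 155.53 μg/kg.

156 μg/kg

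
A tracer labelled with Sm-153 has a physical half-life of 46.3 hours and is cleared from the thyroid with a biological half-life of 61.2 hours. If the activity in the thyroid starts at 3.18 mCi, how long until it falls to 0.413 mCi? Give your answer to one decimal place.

1/t_eff = 1/t_phys + 1/t_biol = 1/46.3 + 1/61.2 = 0.037938 per hour.
t_eff = 46.3 × 61.2 / (46.3 + 61.2) ≈ 26.359 hours.
n = log₂(3.18/0.413) ≈ 2.9448; t = 2.9448 × 26.359 ≈ 77.621 hours.

77.6 hours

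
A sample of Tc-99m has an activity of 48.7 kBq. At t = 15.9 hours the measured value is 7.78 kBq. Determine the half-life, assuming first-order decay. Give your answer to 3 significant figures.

A/A₀ = 7.78/48.7 ≈ 0.15975.
n = log₂(6.2596) ≈ 2.6461 half-lives elapsed in 15.9 hours.
t½ = 15.9/2.6461 ≈ 6.0089 hours.

6.01 hours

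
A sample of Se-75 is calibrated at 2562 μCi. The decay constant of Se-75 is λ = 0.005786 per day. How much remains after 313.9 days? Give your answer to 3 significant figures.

417 μCi

t½ = ln 2 / λ = 0.69315 / 0.005786 ≈ 119.8 days.
Number of half-lives: n = 313.9/119.8 ≈ 2.6203.
Remaining = 2562 × (1/2)^2.6203 = 2562 × 0.16264 ≈ 416.68 μCi.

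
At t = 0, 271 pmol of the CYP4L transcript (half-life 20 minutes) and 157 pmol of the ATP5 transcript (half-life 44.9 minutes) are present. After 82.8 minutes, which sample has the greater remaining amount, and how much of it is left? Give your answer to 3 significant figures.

CYP4L transcript: 271 × (1/2)^4.14 ≈ 15.371 pmol.
ATP5 transcript: 157 × (1/2)^1.8441 ≈ 43.729 pmol.
ATP5 transcript has more remaining, at ≈ 43.729 pmol.

ATP5 transcript, 43.7 pmol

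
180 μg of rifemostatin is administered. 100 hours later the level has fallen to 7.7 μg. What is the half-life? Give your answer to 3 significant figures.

22.0 hours

A/A₀ = 7.7/180 ≈ 0.042778.
n = log₂(23.377) ≈ 4.547 half-lives elapsed in 100 hours.
t½ = 100/4.547 ≈ 21.993 hours.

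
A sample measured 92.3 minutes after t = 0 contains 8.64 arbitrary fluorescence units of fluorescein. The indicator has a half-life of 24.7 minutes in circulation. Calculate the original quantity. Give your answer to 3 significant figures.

Number of half-lives elapsed: n = 92.3/24.7 ≈ 3.7368.
A₀ = A × 2^n = 8.64 × 2^3.7368 = 8.64 × 13.332 ≈ 115.19 arbitrary fluorescence units.

115 arbitrary fluorescence units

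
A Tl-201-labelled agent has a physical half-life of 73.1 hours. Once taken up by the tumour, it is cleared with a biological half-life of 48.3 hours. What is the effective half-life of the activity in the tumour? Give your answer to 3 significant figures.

1/t_eff = 1/t_phys + 1/t_biol = 1/73.1 + 1/48.3 = 0.034384 per hour.
t_eff = 73.1 × 48.3 / (73.1 + 48.3) ≈ 29.083 hours.

29.1 hours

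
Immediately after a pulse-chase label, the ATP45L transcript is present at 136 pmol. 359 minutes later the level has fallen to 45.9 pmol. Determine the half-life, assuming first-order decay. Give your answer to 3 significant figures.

A/A₀ = 45.9/136 ≈ 0.3375.
n = log₂(2.963) ≈ 1.567 half-lives elapsed in 359 minutes.
t½ = 359/1.567 ≈ 229.09 minutes.

229 minutes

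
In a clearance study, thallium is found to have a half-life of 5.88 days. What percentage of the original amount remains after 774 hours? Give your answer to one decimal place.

2.2%

774 hours = 32.25 days.
n = 32.25/5.88 ≈ 5.4847 half-lives.
Fraction remaining = (1/2)^5.4847 ≈ 0.022333, i.e. 2.2333%.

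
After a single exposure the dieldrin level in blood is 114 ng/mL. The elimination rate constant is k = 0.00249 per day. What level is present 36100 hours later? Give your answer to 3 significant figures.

t½ = ln 2 / k = 0.69315 / 0.00249 ≈ 278.37 days.
Convert the elapsed time: 36100 hours = 1504.17 days.
Number of half-lives: n = 1504.17/278.37 ≈ 5.4034.
Remaining = 114 × (1/2)^5.4034 = 114 × 0.023627 ≈ 2.6935 ng/mL.

2.69 ng/mL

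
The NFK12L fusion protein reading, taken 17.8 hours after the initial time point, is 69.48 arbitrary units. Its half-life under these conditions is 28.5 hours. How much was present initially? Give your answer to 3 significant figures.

Number of half-lives elapsed: n = 17.8/28.5 ≈ 0.62456.
A₀ = A × 2^n = 69.48 × 2^0.62456 = 69.48 × 1.5417 ≈ 107.12 arbitrary units.

107 arbitrary units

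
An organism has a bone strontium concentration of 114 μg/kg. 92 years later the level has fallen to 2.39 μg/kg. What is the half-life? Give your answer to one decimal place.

16.5 years

A/A₀ = 2.39/114 ≈ 0.020965.
n = log₂(47.699) ≈ 5.5759 half-lives elapsed in 92 years.
t½ = 92/5.5759 ≈ 16.5 years.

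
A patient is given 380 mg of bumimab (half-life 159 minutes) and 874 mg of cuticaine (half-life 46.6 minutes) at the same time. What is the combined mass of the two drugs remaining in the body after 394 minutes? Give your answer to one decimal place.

bumimab: 380 × (1/2)^(394/159) = 380 × (1/2)^2.478 ≈ 68.208 mg.
cuticaine: 874 × (1/2)^(394/46.6) = 874 × (1/2)^8.4549 ≈ 2.4907 mg.
Total = 68.208 + 2.4907 ≈ 70.699 mg.

70.7 mg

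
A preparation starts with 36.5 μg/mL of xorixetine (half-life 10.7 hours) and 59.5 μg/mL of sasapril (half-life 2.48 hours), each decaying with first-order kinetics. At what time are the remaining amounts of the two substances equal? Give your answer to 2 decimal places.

2.28 hours

Set 36.5·(1/2)^(t/10.7) = 59.5·(1/2)^(t/2.48).
Taking log₂: log₂(36.5/59.5) = t·(1/10.7 − 1/2.48).
log₂(0.61345) = -0.70499; 1/10.7 − 1/2.48 = -0.30977.
t = -0.70499 / -0.30977 ≈ 2.2759 hours.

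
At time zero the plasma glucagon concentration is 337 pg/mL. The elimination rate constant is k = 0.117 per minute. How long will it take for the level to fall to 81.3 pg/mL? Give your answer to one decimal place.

12.2 minutes

t½ = ln 2 / k = 0.69315 / 0.117 ≈ 5.9243 minutes.
Fraction remaining = 81.3/337 ≈ 0.24125.
n = log₂(337/81.3) = ln(4.1451)/ln 2 ≈ 2.0514 half-lives.
t = n × t½ = 2.0514 × 5.9243 ≈ 12.153 minutes.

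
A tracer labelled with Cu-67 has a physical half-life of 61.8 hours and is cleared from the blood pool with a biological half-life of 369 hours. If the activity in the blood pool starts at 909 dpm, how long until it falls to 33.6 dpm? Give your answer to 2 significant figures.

250 hours

1/t_eff = 1/t_phys + 1/t_biol = 1/61.8 + 1/369 = 0.018891 per hour.
t_eff = 61.8 × 369 / (61.8 + 369) ≈ 52.935 hours.
n = log₂(909/33.6) ≈ 4.7577; t = 4.7577 × 52.935 ≈ 251.85 hours.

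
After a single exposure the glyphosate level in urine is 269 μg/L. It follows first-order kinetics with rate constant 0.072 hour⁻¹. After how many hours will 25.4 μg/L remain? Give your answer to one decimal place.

t½ = ln 2 / λ = 0.69315 / 0.072 ≈ 9.627 hours.
Fraction remaining = 25.4/269 ≈ 0.094424.
n = log₂(269/25.4) = ln(10.591)/ln 2 ≈ 3.4047 half-lives.
t = n × t½ = 3.4047 × 9.627 ≈ 32.777 hours.

32.8 hours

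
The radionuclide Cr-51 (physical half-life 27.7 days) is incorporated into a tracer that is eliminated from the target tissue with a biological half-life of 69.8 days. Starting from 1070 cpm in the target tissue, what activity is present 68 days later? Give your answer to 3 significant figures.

1/t_eff = 1/t_phys + 1/t_biol = 1/27.7 + 1/69.8 = 0.050428 per day.
t_eff = 27.7 × 69.8 / (27.7 + 69.8) ≈ 19.83 days.
Remaining = 1070 × (1/2)^(68/19.83) = 1070 × (1/2)^3.4291 ≈ 99.34 cpm.

99.3 cpm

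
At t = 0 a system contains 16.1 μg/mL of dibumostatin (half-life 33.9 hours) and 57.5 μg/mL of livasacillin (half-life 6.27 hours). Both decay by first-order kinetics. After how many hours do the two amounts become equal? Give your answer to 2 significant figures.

Set 16.1·(1/2)^(t/33.9) = 57.5·(1/2)^(t/6.27).
Taking log₂: log₂(16.1/57.5) = t·(1/33.9 − 1/6.27).
log₂(0.28) = -1.8365; 1/33.9 − 1/6.27 = -0.12999.
t = -1.8365 / -0.12999 ≈ 14.128 hours.

14 hours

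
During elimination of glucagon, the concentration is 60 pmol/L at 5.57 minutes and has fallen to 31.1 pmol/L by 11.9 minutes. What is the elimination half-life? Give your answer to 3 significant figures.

Over Δt = 11.9 − 5.57 = 6.33 minutes, the level fell by a factor of 60/31.1 ≈ 1.9293.
n = log₂(1.9293) ≈ 0.94805 half-lives, so t½ = 6.33/0.94805 ≈ 6.6769 minutes.

6.68 minutes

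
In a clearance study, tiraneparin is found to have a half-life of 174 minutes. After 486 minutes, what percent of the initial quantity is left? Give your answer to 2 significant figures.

14%

n = 486/174 ≈ 2.7931 half-lives.
Fraction remaining = (1/2)^2.7931 ≈ 0.14428, i.e. 14.428%.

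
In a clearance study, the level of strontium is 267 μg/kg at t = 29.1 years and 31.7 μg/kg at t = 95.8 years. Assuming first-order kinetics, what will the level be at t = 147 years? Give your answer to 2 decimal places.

6.18 μg/kg

Over Δt = 95.8 − 29.1 = 66.7 years, the level fell by a factor of 267/31.7 ≈ 8.4227.
n = log₂(8.4227) ≈ 3.0743 half-lives, so t½ = 66.7/3.0743 ≈ 21.696 years.
From t = 95.8 to t = 147: 31.7 × (1/2)^((147−95.8)/21.696) ≈ 6.1754 μg/kg.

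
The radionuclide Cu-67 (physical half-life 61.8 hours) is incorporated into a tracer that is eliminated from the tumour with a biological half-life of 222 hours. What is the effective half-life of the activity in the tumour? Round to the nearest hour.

1/t_eff = 1/t_phys + 1/t_biol = 1/61.8 + 1/222 = 0.020686 per hour.
t_eff = 61.8 × 222 / (61.8 + 222) ≈ 48.342 hours.

48 hours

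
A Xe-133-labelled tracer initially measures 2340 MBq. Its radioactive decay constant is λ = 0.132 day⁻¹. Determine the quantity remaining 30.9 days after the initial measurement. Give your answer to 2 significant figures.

t½ = ln 2 / λ = 0.69315 / 0.132 ≈ 5.2511 days.
Number of half-lives: n = 30.9/5.2511 ≈ 5.8845.
Remaining = 2340 × (1/2)^5.8845 = 2340 × 0.016928 ≈ 39.611 MBq.

40 MBq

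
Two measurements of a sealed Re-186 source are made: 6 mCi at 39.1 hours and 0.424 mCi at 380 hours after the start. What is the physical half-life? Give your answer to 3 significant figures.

89.2 hours

Over Δt = 380 − 39.1 = 340.9 hours, the level fell by a factor of 6/0.424 ≈ 14.151.
n = log₂(14.151) ≈ 3.8228 half-lives, so t½ = 340.9/3.8228 ≈ 89.175 hours.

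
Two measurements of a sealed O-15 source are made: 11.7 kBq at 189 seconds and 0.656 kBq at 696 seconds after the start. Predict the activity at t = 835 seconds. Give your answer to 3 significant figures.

Over Δt = 696 − 189 = 507 seconds, the level fell by a factor of 11.7/0.656 ≈ 17.835.
n = log₂(17.835) ≈ 4.1567 half-lives, so t½ = 507/4.1567 ≈ 121.97 seconds.
From t = 696 to t = 835: 0.656 × (1/2)^((835−696)/121.97) ≈ 0.29775 kBq.

0.298 kBq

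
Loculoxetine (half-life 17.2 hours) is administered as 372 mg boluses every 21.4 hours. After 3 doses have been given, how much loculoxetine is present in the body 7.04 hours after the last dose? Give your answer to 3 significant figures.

The 3 doses were given 49.84, 28.44, 7.04 hours ago.
Total = 372·(1/2)^(49.84/17.2) + 372·(1/2)^(28.44/17.2) + 372·(1/2)^(7.04/17.2)
      = 49.918 + 118.25 + 280.11 ≈ 448.28 mg.

448 mg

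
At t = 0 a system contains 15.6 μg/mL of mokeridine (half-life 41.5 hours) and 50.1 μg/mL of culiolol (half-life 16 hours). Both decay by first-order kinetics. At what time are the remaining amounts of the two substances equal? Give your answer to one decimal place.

43.8 hours

Set 15.6·(1/2)^(t/41.5) = 50.1·(1/2)^(t/16).
Taking log₂: log₂(15.6/50.1) = t·(1/41.5 − 1/16).
log₂(0.31138) = -1.6833; 1/41.5 − 1/16 = -0.038404.
t = -1.6833 / -0.038404 ≈ 43.831 hours.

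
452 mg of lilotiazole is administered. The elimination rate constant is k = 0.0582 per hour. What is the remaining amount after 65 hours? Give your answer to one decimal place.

10.3 mg

t½ = ln 2 / k = 0.69315 / 0.0582 ≈ 11.91 hours.
Number of half-lives: n = 65/11.91 ≈ 5.4577.
Remaining = 452 × (1/2)^5.4577 = 452 × 0.022754 ≈ 10.285 mg.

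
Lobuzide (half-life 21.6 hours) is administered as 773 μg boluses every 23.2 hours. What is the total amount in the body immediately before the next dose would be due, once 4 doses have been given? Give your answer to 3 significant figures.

The 4 doses were given 92.8, 69.6, 46.4, 23.2 hours ago.
Total = 773·(1/2)^(92.8/21.6) + 773·(1/2)^(69.6/21.6) + 773·(1/2)^(46.4/21.6) + 773·(1/2)^(23.2/21.6)
      = 39.343 + 82.831 + 174.39 + 367.16 ≈ 663.72 μg.

664 μg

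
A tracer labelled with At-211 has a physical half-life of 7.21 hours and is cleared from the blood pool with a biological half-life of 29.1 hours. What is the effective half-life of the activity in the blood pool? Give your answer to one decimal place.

1/t_eff = 1/t_phys + 1/t_biol = 1/7.21 + 1/29.1 = 0.17306 per hour.
t_eff = 7.21 × 29.1 / (7.21 + 29.1) ≈ 5.7783 hours.

5.8 hours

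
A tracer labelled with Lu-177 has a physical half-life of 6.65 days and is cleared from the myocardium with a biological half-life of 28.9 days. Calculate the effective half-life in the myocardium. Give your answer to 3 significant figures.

5.41 days

1/t_eff = 1/t_phys + 1/t_biol = 1/6.65 + 1/28.9 = 0.18498 per day.
t_eff = 6.65 × 28.9 / (6.65 + 28.9) ≈ 5.406 days.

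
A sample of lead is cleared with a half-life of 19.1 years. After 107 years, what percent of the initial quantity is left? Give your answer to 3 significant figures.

n = 107/19.1 ≈ 5.6021 half-lives.
Fraction remaining = (1/2)^5.6021 ≈ 0.020587, i.e. 2.0587%.

2.06%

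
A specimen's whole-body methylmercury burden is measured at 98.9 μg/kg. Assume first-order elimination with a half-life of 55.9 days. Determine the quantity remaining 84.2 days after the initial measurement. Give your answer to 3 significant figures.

Number of half-lives: n = 84.2/55.9 ≈ 1.5063.
Remaining = 98.9 × (1/2)^1.5063 = 98.9 × 0.35202 ≈ 34.815 μg/kg.

34.8 μg/kg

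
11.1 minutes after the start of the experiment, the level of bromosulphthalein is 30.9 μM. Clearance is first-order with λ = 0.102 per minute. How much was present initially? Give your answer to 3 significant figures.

95.9 μM

t½ = ln 2 / λ = 0.69315 / 0.102 ≈ 6.7956 minutes.
Number of half-lives elapsed: n = 11.1/6.7956 ≈ 1.6334.
A₀ = A × 2^n = 30.9 × 2^1.6334 = 30.9 × 3.1025 ≈ 95.866 μM.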